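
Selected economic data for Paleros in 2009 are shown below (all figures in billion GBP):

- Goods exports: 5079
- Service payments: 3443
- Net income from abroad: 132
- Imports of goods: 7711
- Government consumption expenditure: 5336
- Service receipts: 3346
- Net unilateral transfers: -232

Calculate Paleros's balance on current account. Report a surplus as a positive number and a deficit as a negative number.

-2829

Goods balance = 5079 - 7711 = -2632
Services balance = 3346 - 3443 = -97
Trade balance (goods + services) = -2632 + (-97) = -2729
Net primary income = 132
Net secondary income = -232
Current account = -2729 + 132 + (-232) = -2829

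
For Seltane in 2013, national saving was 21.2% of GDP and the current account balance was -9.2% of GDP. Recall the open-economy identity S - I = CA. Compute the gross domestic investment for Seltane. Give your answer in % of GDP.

S - I = CA (net lending to the rest of the world).
I = S - CA = 21.2 - (-9.2) = 30.4

30.4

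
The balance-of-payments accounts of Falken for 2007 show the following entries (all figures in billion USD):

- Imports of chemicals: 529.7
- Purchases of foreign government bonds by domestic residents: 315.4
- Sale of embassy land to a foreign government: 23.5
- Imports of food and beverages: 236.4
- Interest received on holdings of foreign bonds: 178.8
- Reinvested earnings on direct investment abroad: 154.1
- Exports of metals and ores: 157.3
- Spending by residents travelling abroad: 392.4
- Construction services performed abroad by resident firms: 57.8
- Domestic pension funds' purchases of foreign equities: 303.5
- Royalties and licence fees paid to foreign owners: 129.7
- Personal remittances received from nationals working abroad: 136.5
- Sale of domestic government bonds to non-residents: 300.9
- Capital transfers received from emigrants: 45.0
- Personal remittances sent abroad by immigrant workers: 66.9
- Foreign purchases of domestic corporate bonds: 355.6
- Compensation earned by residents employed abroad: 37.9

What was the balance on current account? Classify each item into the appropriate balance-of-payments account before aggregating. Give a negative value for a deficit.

Goods: -529.7 - 236.4 + 157.3 = -608.8
Services: -129.7 + 57.8 - 392.4 = -464.3
Primary income: 37.9 + 178.8 + 154.1 = 370.8
Secondary income: 136.5 - 66.9 = 69.6
Current account = (-608.8) + (-464.3) + 370.8 + 69.6 = -632.7
(Excluded from the current account — financial account: purchases of foreign government bonds by domestic residents 315.4, domestic pension funds' purchases of foreign equities 303.5, sale of domestic government bonds to non-residents 300.9, foreign purchases of domestic corporate bonds 355.6; capital account: sale of embassy land to a foreign government 23.5, capital transfers received from emigrants 45.0.)

-632.7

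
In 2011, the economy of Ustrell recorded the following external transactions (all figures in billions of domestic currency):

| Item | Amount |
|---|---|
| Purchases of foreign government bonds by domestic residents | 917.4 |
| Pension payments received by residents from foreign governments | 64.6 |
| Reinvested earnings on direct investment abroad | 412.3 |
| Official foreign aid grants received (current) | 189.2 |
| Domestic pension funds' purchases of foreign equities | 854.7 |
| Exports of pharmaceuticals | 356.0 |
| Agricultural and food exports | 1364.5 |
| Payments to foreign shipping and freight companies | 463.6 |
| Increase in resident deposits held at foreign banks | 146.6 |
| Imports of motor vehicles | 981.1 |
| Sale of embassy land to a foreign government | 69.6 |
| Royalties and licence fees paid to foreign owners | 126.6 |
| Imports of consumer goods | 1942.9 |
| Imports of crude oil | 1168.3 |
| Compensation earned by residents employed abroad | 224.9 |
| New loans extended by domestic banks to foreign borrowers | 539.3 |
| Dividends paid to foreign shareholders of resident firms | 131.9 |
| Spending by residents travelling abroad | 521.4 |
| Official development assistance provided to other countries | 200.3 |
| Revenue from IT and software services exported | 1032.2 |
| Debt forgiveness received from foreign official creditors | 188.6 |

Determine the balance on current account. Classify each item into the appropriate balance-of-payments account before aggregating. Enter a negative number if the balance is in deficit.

Goods: 356.0 + 1364.5 - 1942.9 - 981.1 - 1168.3 = -2371.8
Services: 1032.2 - 126.6 - 463.6 - 521.4 = -79.4
Primary income: 412.3 - 131.9 + 224.9 = 505.3
Secondary income: 64.6 + 189.2 - 200.3 = 53.5
Current account = (-2371.8) + (-79.4) + 505.3 + 53.5 = -1892.4
(Excluded from the current account — financial account: purchases of foreign government bonds by domestic residents 917.4, domestic pension funds' purchases of foreign equities 854.7, increase in resident deposits held at foreign banks 146.6, new loans extended by domestic banks to foreign borrowers 539.3; capital account: sale of embassy land to a foreign government 69.6, debt forgiveness received from foreign official creditors 188.6.)

-1892.4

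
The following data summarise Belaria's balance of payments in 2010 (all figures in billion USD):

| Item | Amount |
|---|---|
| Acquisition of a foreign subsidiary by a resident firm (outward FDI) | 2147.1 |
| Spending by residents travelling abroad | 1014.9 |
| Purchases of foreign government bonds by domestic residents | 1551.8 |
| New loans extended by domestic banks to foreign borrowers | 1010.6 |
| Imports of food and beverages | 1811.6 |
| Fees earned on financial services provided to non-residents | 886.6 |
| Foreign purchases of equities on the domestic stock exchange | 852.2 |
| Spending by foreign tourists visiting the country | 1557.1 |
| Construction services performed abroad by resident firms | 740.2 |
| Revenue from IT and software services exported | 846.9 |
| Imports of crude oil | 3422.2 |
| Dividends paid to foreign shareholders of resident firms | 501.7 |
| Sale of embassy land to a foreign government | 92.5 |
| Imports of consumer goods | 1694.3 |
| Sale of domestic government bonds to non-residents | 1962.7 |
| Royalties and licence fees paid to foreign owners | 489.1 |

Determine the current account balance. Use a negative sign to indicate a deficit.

Goods: -1811.6 - 1694.3 - 3422.2 = -6928.1
Services: -489.1 + 1557.1 + 846.9 + 740.2 + 886.6 - 1014.9 = 2526.8
Primary income: -501.7
Current account = (-6928.1) + 2526.8 + (-501.7) = -4903.0
(Excluded from the current account — financial account: acquisition of a foreign subsidiary by a resident firm (outward FDI) 2147.1, purchases of foreign government bonds by domestic residents 1551.8, new loans extended by domestic banks to foreign borrowers 1010.6, foreign purchases of equities on the domestic stock exchange 852.2, sale of domestic government bonds to non-residents 1962.7; capital account: sale of embassy land to a foreign government 92.5.)

-4903.0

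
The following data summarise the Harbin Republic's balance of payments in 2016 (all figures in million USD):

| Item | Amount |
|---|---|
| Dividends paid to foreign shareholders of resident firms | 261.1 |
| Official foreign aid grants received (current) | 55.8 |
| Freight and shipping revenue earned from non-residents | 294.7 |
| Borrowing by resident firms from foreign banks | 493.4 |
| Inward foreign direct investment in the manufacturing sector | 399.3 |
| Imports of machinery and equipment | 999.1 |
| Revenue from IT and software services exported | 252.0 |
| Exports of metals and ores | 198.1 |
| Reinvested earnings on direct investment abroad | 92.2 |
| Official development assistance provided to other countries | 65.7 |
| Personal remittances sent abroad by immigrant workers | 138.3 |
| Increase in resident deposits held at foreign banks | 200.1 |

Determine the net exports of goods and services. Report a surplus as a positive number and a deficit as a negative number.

Goods: 198.1 - 999.1 = -801.0
Services: 294.7 + 252.0 = 546.7
Trade balance = -801.0 + 546.7 = -254.3
(Excluded from the trade balance — primary income: dividends paid to foreign shareholders of resident firms 261.1, reinvested earnings on direct investment abroad 92.2; secondary income: official foreign aid grants received (current) 55.8, official development assistance provided to other countries 65.7, personal remittances sent abroad by immigrant workers 138.3; financial account: borrowing by resident firms from foreign banks 493.4, inward foreign direct investment in the manufacturing sector 399.3, increase in resident deposits held at foreign banks 200.1.)

-254.3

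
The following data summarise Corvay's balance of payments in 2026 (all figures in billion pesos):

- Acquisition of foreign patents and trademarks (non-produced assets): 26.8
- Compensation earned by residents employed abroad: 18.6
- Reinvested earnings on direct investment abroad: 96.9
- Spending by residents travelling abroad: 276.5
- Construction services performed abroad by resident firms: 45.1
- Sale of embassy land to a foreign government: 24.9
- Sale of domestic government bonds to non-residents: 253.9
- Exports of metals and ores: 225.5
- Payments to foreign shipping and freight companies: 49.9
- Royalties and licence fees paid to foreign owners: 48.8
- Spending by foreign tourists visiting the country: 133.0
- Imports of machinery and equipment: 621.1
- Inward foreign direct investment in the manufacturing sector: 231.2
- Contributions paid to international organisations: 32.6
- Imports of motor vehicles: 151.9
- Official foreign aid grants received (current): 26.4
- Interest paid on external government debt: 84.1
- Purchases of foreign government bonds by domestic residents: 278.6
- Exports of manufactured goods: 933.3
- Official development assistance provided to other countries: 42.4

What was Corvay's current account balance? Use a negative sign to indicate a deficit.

Goods: -151.9 + 225.5 - 621.1 + 933.3 = 385.8
Services: 45.1 - 48.8 + 133.0 - 276.5 - 49.9 = -197.1
Primary income: 96.9 + 18.6 - 84.1 = 31.4
Secondary income: -42.4 + 26.4 - 32.6 = -48.6
Current account = 385.8 + (-197.1) + 31.4 + (-48.6) = 171.5
(Excluded from the current account — capital account: acquisition of foreign patents and trademarks (non-produced assets) 26.8, sale of embassy land to a foreign government 24.9; financial account: sale of domestic government bonds to non-residents 253.9, inward foreign direct investment in the manufacturing sector 231.2, purchases of foreign government bonds by domestic residents 278.6.)

171.5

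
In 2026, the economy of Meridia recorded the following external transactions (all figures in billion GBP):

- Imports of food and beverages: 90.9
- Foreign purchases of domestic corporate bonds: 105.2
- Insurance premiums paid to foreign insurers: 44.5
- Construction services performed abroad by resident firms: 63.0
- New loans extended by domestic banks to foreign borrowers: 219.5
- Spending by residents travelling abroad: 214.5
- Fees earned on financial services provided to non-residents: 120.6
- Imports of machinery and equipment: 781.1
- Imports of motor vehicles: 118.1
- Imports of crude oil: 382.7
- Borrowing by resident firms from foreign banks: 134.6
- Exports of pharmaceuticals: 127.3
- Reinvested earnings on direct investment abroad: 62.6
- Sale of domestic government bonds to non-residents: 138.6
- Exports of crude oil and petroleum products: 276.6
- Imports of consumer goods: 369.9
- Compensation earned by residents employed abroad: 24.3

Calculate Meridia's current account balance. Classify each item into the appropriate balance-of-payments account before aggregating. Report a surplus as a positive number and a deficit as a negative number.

-1327.3

Goods: 127.3 - 90.9 - 118.1 - 369.9 - 382.7 - 781.1 + 276.6 = -1338.8
Services: 63.0 + 120.6 - 214.5 - 44.5 = -75.4
Primary income: 62.6 + 24.3 = 86.9
Current account = (-1338.8) + (-75.4) + 86.9 = -1327.3
(Excluded from the current account — financial account: foreign purchases of domestic corporate bonds 105.2, new loans extended by domestic banks to foreign borrowers 219.5, borrowing by resident firms from foreign banks 134.6, sale of domestic government bonds to non-residents 138.6.)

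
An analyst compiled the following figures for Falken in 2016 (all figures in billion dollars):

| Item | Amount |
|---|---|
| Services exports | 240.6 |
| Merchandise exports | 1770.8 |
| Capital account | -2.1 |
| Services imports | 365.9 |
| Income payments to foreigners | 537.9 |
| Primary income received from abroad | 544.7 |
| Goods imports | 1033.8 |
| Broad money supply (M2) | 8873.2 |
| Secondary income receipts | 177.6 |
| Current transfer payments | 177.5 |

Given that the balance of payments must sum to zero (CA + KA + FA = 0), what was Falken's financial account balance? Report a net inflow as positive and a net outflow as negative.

Goods balance = 1770.8 - 1033.8 = 737.0
Services balance = 240.6 - 365.9 = -125.3
Trade balance (goods + services) = 737.0 + (-125.3) = 611.7
Net primary income = 544.7 - 537.9 = 6.8
Net secondary income = 177.6 - 177.5 = 0.1
Current account = 611.7 + 6.8 + 0.1 = 618.6
Financial account = -(618.6 + (-2.1)) = -616.5

-616.5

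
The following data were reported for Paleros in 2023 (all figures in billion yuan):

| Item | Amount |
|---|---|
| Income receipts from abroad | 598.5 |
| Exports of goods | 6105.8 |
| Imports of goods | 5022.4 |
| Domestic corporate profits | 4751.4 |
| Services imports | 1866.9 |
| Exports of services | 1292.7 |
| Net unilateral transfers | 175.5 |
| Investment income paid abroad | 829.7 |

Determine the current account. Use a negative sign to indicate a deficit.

453.5

Goods balance = 6105.8 - 5022.4 = 1083.4
Services balance = 1292.7 - 1866.9 = -574.2
Trade balance (goods + services) = 1083.4 + (-574.2) = 509.2
Net primary income = 598.5 - 829.7 = -231.2
Net secondary income = 175.5
Current account = 509.2 + (-231.2) + 175.5 = 453.5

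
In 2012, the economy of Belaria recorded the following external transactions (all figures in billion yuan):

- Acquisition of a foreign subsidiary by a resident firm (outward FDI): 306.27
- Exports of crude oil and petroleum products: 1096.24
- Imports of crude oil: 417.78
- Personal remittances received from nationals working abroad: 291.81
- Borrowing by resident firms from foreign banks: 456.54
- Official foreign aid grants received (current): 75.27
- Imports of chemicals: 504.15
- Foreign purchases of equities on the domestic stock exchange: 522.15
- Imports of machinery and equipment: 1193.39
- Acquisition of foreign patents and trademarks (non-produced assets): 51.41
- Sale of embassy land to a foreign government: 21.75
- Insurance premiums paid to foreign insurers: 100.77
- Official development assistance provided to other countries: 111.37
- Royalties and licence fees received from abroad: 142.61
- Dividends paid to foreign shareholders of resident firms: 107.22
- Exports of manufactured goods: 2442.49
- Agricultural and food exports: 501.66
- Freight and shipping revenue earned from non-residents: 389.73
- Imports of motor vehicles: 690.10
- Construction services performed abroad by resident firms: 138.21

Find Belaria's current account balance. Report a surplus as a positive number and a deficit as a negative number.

1953.24

Goods: 501.66 - 1193.39 - 504.15 + 2442.49 + 1096.24 - 417.78 - 690.10 = 1234.97
Services: 138.21 - 100.77 + 142.61 + 389.73 = 569.78
Primary income: -107.22
Secondary income: 291.81 + 75.27 - 111.37 = 255.71
Current account = 1234.97 + 569.78 + (-107.22) + 255.71 = 1953.24
(Excluded from the current account — financial account: acquisition of a foreign subsidiary by a resident firm (outward FDI) 306.27, borrowing by resident firms from foreign banks 456.54, foreign purchases of equities on the domestic stock exchange 522.15; capital account: acquisition of foreign patents and trademarks (non-produced assets) 51.41, sale of embassy land to a foreign government 21.75.)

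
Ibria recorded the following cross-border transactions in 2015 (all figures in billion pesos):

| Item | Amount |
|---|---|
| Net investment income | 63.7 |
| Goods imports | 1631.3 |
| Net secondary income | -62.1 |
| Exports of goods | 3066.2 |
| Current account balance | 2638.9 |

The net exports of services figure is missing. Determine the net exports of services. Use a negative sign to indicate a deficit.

1202.4

Current account = goods balance + services balance + net primary income + net secondary income
Sum of the known components = 1436.5
Net exports of services = CA - (known components) = 2638.9 - 1436.5 = 1202.4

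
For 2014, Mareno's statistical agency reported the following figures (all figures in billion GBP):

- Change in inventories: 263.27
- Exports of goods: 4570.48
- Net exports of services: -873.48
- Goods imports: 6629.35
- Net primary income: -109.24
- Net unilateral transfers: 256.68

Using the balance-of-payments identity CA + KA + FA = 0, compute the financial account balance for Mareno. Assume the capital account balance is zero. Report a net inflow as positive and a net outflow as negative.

2784.91

Goods balance = 4570.48 - 6629.35 = -2058.87
Services balance = -873.48
Trade balance (goods + services) = -2058.87 + (-873.48) = -2932.35
Net primary income = -109.24
Net secondary income = 256.68
Current account = -2932.35 + (-109.24) + 256.68 = -2784.91
Financial account = -(-2784.91) = 2784.91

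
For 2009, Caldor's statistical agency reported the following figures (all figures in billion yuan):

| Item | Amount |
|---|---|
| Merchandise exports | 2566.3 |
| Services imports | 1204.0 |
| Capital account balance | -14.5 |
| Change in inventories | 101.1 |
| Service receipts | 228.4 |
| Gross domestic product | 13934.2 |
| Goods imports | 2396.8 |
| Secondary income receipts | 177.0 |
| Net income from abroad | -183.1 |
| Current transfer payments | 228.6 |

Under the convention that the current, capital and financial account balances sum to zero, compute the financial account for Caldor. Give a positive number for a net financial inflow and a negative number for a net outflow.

Goods balance = 2566.3 - 2396.8 = 169.5
Services balance = 228.4 - 1204.0 = -975.6
Trade balance (goods + services) = 169.5 + (-975.6) = -806.1
Net primary income = -183.1
Net secondary income = 177.0 - 228.6 = -51.6
Current account = -806.1 + (-183.1) + (-51.6) = -1040.8
Financial account = -(-1040.8 + (-14.5)) = 1055.3

1055.3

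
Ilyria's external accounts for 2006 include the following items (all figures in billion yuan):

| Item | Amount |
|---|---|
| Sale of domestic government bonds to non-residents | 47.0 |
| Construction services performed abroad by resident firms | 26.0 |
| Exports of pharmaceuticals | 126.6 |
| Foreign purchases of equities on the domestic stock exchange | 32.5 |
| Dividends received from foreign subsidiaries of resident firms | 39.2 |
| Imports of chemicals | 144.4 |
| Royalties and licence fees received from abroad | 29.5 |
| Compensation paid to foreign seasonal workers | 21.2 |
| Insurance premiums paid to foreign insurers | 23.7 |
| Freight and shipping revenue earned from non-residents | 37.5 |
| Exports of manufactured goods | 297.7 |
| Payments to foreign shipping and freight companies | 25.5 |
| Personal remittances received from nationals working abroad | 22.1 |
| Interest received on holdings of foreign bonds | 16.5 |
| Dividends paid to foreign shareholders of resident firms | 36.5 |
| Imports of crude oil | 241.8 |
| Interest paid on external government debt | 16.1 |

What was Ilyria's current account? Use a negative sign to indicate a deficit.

Goods: 126.6 - 241.8 + 297.7 - 144.4 = 38.1
Services: -23.7 + 26.0 + 37.5 - 25.5 + 29.5 = 43.8
Primary income: -36.5 - 21.2 + 16.5 - 16.1 + 39.2 = -18.1
Secondary income: 22.1
Current account = 38.1 + 43.8 + (-18.1) + 22.1 = 85.9
(Excluded from the current account — financial account: sale of domestic government bonds to non-residents 47.0, foreign purchases of equities on the domestic stock exchange 32.5.)

85.9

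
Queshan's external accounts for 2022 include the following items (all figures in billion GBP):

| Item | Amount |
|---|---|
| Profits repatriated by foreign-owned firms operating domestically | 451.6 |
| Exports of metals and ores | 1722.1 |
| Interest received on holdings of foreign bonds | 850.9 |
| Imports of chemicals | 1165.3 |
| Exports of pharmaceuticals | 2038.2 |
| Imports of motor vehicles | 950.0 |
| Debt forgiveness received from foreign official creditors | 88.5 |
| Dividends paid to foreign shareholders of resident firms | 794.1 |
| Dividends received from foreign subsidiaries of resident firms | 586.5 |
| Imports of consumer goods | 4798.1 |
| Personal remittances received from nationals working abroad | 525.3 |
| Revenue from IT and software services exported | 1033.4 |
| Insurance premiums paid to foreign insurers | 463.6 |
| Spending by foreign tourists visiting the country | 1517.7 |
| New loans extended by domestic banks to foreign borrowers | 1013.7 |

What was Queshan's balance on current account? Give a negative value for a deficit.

-348.6

Goods: -4798.1 - 1165.3 + 1722.1 + 2038.2 - 950.0 = -3153.1
Services: -463.6 + 1517.7 + 1033.4 = 2087.5
Primary income: 850.9 - 451.6 - 794.1 + 586.5 = 191.7
Secondary income: 525.3
Current account = (-3153.1) + 2087.5 + 191.7 + 525.3 = -348.6
(Excluded from the current account — capital account: debt forgiveness received from foreign official creditors 88.5; financial account: new loans extended by domestic banks to foreign borrowers 1013.7.)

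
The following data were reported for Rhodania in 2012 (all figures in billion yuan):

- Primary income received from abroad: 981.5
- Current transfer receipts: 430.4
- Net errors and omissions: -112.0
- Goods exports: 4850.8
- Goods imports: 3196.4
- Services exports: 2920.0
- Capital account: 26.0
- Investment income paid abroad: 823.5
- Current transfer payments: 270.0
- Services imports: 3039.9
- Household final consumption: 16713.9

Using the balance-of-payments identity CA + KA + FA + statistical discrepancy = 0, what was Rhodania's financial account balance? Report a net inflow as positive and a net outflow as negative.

Goods balance = 4850.8 - 3196.4 = 1654.4
Services balance = 2920.0 - 3039.9 = -119.9
Trade balance (goods + services) = 1654.4 + (-119.9) = 1534.5
Net primary income = 981.5 - 823.5 = 158.0
Net secondary income = 430.4 - 270.0 = 160.4
Current account = 1534.5 + 158.0 + 160.4 = 1852.9
Financial account = -(1852.9 + 26.0 + (-112.0)) = -1766.9

-1766.9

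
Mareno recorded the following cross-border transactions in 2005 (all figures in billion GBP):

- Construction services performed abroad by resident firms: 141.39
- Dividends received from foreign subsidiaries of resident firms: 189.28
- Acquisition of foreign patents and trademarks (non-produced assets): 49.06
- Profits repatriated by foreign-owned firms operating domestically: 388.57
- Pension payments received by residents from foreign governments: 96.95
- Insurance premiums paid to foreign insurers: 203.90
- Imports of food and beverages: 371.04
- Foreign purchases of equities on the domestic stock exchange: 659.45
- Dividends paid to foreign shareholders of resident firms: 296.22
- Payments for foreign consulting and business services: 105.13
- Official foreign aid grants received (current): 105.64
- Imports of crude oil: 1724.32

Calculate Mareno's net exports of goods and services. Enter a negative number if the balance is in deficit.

Goods: -371.04 - 1724.32 = -2095.36
Services: 141.39 - 105.13 - 203.90 = -167.64
Trade balance = -2095.36 + (-167.64) = -2263.00
(Excluded from the trade balance — primary income: dividends received from foreign subsidiaries of resident firms 189.28, profits repatriated by foreign-owned firms operating domestically 388.57, dividends paid to foreign shareholders of resident firms 296.22; capital account: acquisition of foreign patents and trademarks (non-produced assets) 49.06; secondary income: pension payments received by residents from foreign governments 96.95, official foreign aid grants received (current) 105.64; financial account: foreign purchases of equities on the domestic stock exchange 659.45.)

-2263.00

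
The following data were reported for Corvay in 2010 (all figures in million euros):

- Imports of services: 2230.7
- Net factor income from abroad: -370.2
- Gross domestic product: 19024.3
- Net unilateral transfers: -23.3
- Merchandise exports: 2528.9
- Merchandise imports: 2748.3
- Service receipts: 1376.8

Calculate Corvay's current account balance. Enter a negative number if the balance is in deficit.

-1466.8

Goods balance = 2528.9 - 2748.3 = -219.4
Services balance = 1376.8 - 2230.7 = -853.9
Trade balance (goods + services) = -219.4 + (-853.9) = -1073.3
Net primary income = -370.2
Net secondary income = -23.3
Current account = -1073.3 + (-370.2) + (-23.3) = -1466.8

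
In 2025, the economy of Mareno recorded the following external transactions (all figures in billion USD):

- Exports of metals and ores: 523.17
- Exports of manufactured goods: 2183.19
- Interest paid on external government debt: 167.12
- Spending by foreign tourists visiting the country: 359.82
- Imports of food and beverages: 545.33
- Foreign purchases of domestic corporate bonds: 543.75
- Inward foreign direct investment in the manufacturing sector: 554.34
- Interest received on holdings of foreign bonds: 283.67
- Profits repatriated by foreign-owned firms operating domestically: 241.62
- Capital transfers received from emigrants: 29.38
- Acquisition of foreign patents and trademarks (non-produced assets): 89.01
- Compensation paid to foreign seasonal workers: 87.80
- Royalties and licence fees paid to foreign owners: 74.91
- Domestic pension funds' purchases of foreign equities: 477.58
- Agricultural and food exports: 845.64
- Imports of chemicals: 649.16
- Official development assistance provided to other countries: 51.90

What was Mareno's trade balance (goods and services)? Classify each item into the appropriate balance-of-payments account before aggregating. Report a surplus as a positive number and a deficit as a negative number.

Goods: 845.64 + 523.17 - 649.16 - 545.33 + 2183.19 = 2357.51
Services: 359.82 - 74.91 = 284.91
Trade balance = 2357.51 + 284.91 = 2642.42
(Excluded from the trade balance — primary income: interest paid on external government debt 167.12, interest received on holdings of foreign bonds 283.67, profits repatriated by foreign-owned firms operating domestically 241.62, compensation paid to foreign seasonal workers 87.80; financial account: foreign purchases of domestic corporate bonds 543.75, inward foreign direct investment in the manufacturing sector 554.34, domestic pension funds' purchases of foreign equities 477.58; capital account: capital transfers received from emigrants 29.38, acquisition of foreign patents and trademarks (non-produced assets) 89.01; secondary income: official development assistance provided to other countries 51.90.)

2642.42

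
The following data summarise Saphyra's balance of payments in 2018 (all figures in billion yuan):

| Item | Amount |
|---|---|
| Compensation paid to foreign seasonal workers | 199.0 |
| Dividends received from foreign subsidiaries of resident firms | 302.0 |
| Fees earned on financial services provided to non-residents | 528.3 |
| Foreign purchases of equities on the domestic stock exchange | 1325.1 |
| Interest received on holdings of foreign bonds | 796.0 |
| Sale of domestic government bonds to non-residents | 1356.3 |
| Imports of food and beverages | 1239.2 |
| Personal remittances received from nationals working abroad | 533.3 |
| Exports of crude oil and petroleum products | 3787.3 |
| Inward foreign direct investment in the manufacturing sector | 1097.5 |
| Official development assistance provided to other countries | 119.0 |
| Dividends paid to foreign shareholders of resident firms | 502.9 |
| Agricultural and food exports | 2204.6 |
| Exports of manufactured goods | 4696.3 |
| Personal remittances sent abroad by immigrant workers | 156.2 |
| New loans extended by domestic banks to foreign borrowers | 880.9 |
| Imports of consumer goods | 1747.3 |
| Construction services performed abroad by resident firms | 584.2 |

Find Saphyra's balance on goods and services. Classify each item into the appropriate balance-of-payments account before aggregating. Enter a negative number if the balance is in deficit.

Goods: 4696.3 - 1747.3 - 1239.2 + 3787.3 + 2204.6 = 7701.7
Services: 584.2 + 528.3 = 1112.5
Trade balance = 7701.7 + 1112.5 = 8814.2
(Excluded from the trade balance — primary income: compensation paid to foreign seasonal workers 199.0, dividends received from foreign subsidiaries of resident firms 302.0, interest received on holdings of foreign bonds 796.0, dividends paid to foreign shareholders of resident firms 502.9; financial account: foreign purchases of equities on the domestic stock exchange 1325.1, sale of domestic government bonds to non-residents 1356.3, inward foreign direct investment in the manufacturing sector 1097.5, new loans extended by domestic banks to foreign borrowers 880.9; secondary income: personal remittances received from nationals working abroad 533.3, official development assistance provided to other countries 119.0, personal remittances sent abroad by immigrant workers 156.2.)

8814.2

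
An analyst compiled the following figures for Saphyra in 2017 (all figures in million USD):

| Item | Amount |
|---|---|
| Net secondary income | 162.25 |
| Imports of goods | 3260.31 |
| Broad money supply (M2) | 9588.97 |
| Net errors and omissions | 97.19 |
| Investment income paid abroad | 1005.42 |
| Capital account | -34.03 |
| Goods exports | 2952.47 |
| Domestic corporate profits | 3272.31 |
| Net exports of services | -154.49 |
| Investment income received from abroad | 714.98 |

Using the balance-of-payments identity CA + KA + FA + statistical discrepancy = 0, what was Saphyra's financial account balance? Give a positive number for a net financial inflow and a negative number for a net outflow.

Goods balance = 2952.47 - 3260.31 = -307.84
Services balance = -154.49
Trade balance (goods + services) = -307.84 + (-154.49) = -462.33
Net primary income = 714.98 - 1005.42 = -290.44
Net secondary income = 162.25
Current account = -462.33 + (-290.44) + 162.25 = -590.52
Financial account = -(-590.52 + (-34.03) + 97.19) = 527.36

527.36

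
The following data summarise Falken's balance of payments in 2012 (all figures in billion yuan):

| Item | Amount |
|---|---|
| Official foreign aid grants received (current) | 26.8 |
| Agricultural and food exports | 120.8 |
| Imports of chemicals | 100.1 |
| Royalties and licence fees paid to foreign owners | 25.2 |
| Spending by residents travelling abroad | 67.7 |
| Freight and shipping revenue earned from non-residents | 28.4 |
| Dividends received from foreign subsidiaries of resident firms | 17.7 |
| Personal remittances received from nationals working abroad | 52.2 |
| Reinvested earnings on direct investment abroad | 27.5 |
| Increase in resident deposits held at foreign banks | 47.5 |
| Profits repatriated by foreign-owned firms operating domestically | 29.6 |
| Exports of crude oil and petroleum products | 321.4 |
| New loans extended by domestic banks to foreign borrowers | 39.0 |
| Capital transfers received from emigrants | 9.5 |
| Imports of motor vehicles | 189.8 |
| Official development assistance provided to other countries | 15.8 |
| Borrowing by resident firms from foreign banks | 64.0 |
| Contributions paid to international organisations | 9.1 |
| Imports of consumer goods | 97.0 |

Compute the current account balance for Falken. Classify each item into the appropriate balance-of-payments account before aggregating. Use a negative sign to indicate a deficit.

Goods: -97.0 + 321.4 - 100.1 + 120.8 - 189.8 = 55.3
Services: -25.2 - 67.7 + 28.4 = -64.5
Primary income: 17.7 - 29.6 + 27.5 = 15.6
Secondary income: -15.8 - 9.1 + 26.8 + 52.2 = 54.1
Current account = 55.3 + (-64.5) + 15.6 + 54.1 = 60.5
(Excluded from the current account — financial account: increase in resident deposits held at foreign banks 47.5, new loans extended by domestic banks to foreign borrowers 39.0, borrowing by resident firms from foreign banks 64.0; capital account: capital transfers received from emigrants 9.5.)

60.5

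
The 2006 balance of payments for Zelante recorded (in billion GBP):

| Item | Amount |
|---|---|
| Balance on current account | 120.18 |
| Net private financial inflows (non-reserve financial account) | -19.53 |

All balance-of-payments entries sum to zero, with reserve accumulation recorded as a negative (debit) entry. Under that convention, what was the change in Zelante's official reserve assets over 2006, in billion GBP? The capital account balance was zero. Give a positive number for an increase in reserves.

Official reserve transactions balance = -(120.18 + (-19.53)) = -100.65
An accumulation of reserves is recorded as a debit (negative entry), so the change in the stock of reserves is the negative of that balance.
Change in official reserves = -(-100.65) = 100.65

100.65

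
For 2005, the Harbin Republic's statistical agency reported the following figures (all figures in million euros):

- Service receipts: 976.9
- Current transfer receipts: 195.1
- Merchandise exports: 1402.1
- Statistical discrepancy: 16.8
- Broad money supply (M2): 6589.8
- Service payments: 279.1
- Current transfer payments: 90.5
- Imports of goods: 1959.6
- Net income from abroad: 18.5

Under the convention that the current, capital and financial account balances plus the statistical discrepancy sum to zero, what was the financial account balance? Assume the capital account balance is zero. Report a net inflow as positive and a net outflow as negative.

-280.2

Goods balance = 1402.1 - 1959.6 = -557.5
Services balance = 976.9 - 279.1 = 697.8
Trade balance (goods + services) = -557.5 + 697.8 = 140.3
Net primary income = 18.5
Net secondary income = 195.1 - 90.5 = 104.6
Current account = 140.3 + 18.5 + 104.6 = 263.4
Financial account = -(263.4 + 16.8) = -280.2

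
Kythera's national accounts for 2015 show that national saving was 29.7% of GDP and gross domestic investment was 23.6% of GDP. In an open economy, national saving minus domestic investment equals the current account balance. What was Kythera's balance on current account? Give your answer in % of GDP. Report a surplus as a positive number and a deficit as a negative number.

CA = S - I = 29.7 - 23.6 = 6.1

6.1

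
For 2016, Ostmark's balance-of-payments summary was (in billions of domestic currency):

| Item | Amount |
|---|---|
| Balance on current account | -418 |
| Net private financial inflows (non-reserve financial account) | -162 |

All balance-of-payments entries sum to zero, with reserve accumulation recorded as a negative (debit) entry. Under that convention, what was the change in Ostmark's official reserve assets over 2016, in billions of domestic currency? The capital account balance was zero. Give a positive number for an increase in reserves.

Official reserve transactions balance = -((-418) + (-162)) = 580
An accumulation of reserves is recorded as a debit (negative entry), so the change in the stock of reserves is the negative of that balance.
Change in official reserves = -(580) = -580

-580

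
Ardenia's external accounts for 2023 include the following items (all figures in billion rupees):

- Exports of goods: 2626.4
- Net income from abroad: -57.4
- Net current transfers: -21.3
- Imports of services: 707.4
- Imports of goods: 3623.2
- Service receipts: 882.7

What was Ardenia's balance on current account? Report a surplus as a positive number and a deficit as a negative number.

Goods balance = 2626.4 - 3623.2 = -996.8
Services balance = 882.7 - 707.4 = 175.3
Trade balance (goods + services) = -996.8 + 175.3 = -821.5
Net primary income = -57.4
Net secondary income = -21.3
Current account = -821.5 + (-57.4) + (-21.3) = -900.2

-900.2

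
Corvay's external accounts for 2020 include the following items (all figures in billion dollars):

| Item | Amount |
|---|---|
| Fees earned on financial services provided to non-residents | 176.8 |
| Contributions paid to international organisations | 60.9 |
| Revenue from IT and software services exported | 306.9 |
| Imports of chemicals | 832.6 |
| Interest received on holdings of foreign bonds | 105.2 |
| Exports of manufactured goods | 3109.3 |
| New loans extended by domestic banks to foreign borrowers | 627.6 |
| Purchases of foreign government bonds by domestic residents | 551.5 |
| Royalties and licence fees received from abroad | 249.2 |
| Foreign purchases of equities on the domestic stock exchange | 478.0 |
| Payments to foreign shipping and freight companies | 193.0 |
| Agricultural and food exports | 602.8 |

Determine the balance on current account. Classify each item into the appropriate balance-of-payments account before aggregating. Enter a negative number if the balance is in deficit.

Goods: 3109.3 + 602.8 - 832.6 = 2879.5
Services: 176.8 - 193.0 + 306.9 + 249.2 = 539.9
Primary income: 105.2
Secondary income: -60.9
Current account = 2879.5 + 539.9 + 105.2 + (-60.9) = 3463.7
(Excluded from the current account — financial account: new loans extended by domestic banks to foreign borrowers 627.6, purchases of foreign government bonds by domestic residents 551.5, foreign purchases of equities on the domestic stock exchange 478.0.)

3463.7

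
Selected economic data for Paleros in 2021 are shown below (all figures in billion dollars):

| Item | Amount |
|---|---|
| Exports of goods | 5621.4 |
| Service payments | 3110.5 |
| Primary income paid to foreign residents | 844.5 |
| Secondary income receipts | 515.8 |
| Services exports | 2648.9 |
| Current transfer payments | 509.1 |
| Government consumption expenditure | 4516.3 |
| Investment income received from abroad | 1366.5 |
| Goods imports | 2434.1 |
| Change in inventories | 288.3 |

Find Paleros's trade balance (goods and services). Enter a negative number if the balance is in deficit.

2725.7

Goods balance = 5621.4 - 2434.1 = 3187.3
Services balance = 2648.9 - 3110.5 = -461.6
Trade balance (goods + services) = 3187.3 + (-461.6) = 2725.7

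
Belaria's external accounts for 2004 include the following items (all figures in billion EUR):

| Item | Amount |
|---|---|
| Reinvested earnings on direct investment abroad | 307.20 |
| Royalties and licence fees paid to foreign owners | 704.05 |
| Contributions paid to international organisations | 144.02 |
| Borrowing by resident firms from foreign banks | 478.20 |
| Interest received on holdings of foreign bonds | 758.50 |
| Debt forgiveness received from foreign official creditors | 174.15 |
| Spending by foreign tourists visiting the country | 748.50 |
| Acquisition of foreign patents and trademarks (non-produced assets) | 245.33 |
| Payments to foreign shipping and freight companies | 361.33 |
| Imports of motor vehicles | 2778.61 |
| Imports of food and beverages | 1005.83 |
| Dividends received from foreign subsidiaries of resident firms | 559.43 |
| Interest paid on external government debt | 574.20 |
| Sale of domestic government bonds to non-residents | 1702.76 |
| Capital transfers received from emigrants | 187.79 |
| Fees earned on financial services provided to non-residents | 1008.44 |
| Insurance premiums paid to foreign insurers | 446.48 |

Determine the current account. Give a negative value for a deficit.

-2632.45

Goods: -1005.83 - 2778.61 = -3784.44
Services: 1008.44 - 446.48 + 748.50 - 704.05 - 361.33 = 245.08
Primary income: 758.50 - 574.20 + 559.43 + 307.20 = 1050.93
Secondary income: -144.02
Current account = (-3784.44) + 245.08 + 1050.93 + (-144.02) = -2632.45
(Excluded from the current account — financial account: borrowing by resident firms from foreign banks 478.20, sale of domestic government bonds to non-residents 1702.76; capital account: debt forgiveness received from foreign official creditors 174.15, acquisition of foreign patents and trademarks (non-produced assets) 245.33, capital transfers received from emigrants 187.79.)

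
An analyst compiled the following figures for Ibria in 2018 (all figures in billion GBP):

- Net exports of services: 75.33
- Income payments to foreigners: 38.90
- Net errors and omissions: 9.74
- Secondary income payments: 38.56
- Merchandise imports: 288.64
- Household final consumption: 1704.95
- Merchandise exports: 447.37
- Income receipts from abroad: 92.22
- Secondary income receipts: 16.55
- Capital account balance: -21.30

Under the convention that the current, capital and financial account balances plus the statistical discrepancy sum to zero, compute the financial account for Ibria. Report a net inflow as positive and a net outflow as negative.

-253.81

Goods balance = 447.37 - 288.64 = 158.73
Services balance = 75.33
Trade balance (goods + services) = 158.73 + 75.33 = 234.06
Net primary income = 92.22 - 38.90 = 53.32
Net secondary income = 16.55 - 38.56 = -22.01
Current account = 234.06 + 53.32 + (-22.01) = 265.37
Financial account = -(265.37 + (-21.30) + 9.74) = -253.81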